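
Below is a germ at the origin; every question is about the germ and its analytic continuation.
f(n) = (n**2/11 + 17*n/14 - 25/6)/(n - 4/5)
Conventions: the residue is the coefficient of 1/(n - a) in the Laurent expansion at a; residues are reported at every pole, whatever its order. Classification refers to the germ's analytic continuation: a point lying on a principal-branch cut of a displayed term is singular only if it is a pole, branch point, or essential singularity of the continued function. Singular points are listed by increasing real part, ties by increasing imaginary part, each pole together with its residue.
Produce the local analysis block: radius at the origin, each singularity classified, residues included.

Radius of convergence at 0: 4/5.
At 4/5: a pole of order 1; residue -36233/11550.

Denominator factor (n - 4/5): pole of order 1 at 4/5, modulus 4/5.
The radius of convergence is the smallest modulus among the singular points: 4/5.
At the order-1 pole 4/5 set g(n) = (n - (4/5))*f(n) = n**2/11 + 17*n/14 - 25/6.
Simple pole: residue = g(a) at a = 4/5, which is -36233/11550.


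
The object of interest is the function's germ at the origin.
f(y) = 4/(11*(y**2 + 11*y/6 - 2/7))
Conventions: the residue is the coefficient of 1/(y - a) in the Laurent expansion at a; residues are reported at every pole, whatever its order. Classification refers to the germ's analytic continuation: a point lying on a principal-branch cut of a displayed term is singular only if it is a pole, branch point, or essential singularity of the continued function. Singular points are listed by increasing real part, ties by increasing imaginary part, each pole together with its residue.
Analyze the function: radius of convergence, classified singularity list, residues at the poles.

Denominator factor (y**2 + 11*y/6 - 2/7): discriminant 1135/252, real irrational roots -11/12 + (1/84)*sqrt(7945) and -11/12 - (1/84)*sqrt(7945); poles of order 1, moduli -11/12 + (1/84)*sqrt(7945) and 11/12 + (1/84)*sqrt(7945).
The radius of convergence is the smallest modulus among the singular points: -11/12 + (1/84)*sqrt(7945).
The factor y**2 + 11*y/6 - 2/7 splits as (y - a)(y - a') with a = -11/12 - (1/84)*sqrt(7945), a' = -11/12 + (1/84)*sqrt(7945). At the order-1 pole a set g(y) = (y - a)*f(y) = [4/11] / (y - a').
Simple pole: residue = g(a) at a = -11/12 - (1/84)*sqrt(7945), which is -(24/12485)*sqrt(7945).
The factor y**2 + 11*y/6 - 2/7 splits as (y - a)(y - a') with a = -11/12 + (1/84)*sqrt(7945), a' = -11/12 - (1/84)*sqrt(7945). At the order-1 pole a set g(y) = (y - a)*f(y) = [4/11] / (y - a').
Simple pole: residue = g(a) at a = -11/12 + (1/84)*sqrt(7945), which is (24/12485)*sqrt(7945).
List the singular points by increasing real part (a conjugate pair: the negative imaginary part first).

Radius of convergence at 0: -11/12 + (1/84)*sqrt(7945).
At -11/12 - (1/84)*sqrt(7945): a pole of order 1; residue -(24/12485)*sqrt(7945).
At -11/12 + (1/84)*sqrt(7945): a pole of order 1; residue (24/12485)*sqrt(7945).


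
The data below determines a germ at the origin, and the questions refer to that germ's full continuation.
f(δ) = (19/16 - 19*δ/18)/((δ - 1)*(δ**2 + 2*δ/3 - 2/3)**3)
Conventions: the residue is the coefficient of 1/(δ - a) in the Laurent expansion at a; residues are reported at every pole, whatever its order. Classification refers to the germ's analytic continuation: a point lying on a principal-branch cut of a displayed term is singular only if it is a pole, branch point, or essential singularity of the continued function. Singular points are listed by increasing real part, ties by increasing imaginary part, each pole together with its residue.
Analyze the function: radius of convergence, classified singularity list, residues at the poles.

Radius of convergence at 0: -1/3 + (1/3)*sqrt(7).
At -1/3 - (1/3)*sqrt(7): a pole of order 3; residue -19/288 + (4997/28224)*sqrt(7).
At -1/3 + (1/3)*sqrt(7): a pole of order 3; residue -19/288 - (4997/28224)*sqrt(7).
At 1: a pole of order 1; residue 19/144.

Denominator factor (δ**2 + 2*δ/3 - 2/3)^3: discriminant 28/9, real irrational roots -1/3 + (1/3)*sqrt(7) and -1/3 - (1/3)*sqrt(7); poles of order 3, moduli -1/3 + (1/3)*sqrt(7) and 1/3 + (1/3)*sqrt(7).
Denominator factor (δ - 1): pole of order 1 at 1, modulus 1.
The radius of convergence is the smallest modulus among the singular points: -1/3 + (1/3)*sqrt(7).
The factor δ**2 + 2*δ/3 - 2/3 splits as (δ - a)(δ - a') with a = -1/3 - (1/3)*sqrt(7), a' = -1/3 + (1/3)*sqrt(7). At the order-3 pole a set g(δ) = (δ - a)^3*f(δ) = [(19/16 - 19*δ/18)/(δ - 1)] / (δ - a')^3.
Order-3 pole: residue = g''(a)/2; g''(-1/3 - (1/3)*sqrt(7)) = -19/144 + (4997/14112)*sqrt(7), so the residue is -19/288 + (4997/28224)*sqrt(7).
The factor δ**2 + 2*δ/3 - 2/3 splits as (δ - a)(δ - a') with a = -1/3 + (1/3)*sqrt(7), a' = -1/3 - (1/3)*sqrt(7). At the order-3 pole a set g(δ) = (δ - a)^3*f(δ) = [(19/16 - 19*δ/18)/(δ - 1)] / (δ - a')^3.
Order-3 pole: residue = g''(a)/2; g''(-1/3 + (1/3)*sqrt(7)) = -19/144 - (4997/14112)*sqrt(7), so the residue is -19/288 - (4997/28224)*sqrt(7).
At the order-1 pole 1 set g(δ) = (δ - (1))*f(δ) = (19/16 - 19*δ/18)/(δ**2 + 2*δ/3 - 2/3)**3.
Simple pole: residue = g(a) at a = 1, which is 19/144.
List the singular points by increasing real part (a conjugate pair: the negative imaginary part first).


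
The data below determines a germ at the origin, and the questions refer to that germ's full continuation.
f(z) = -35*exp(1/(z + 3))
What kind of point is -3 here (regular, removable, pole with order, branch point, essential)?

The exponent 1/(z - (-3)) has a pole at -3, so exp(1/(z - (-3))) takes every nonzero value near it: an essential singularity (not a pole of any order).

The point is an essential singularity.


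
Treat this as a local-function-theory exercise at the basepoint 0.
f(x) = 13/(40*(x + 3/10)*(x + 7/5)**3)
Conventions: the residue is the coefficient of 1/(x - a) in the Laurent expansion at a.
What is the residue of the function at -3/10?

The residue is 325/1331.

At the order-1 pole -3/10 set g(x) = (x - (-3/10))*f(x) = 13/(40*(x + 7/5)**3).
Simple pole: residue = g(a) at a = -3/10, which is 325/1331.


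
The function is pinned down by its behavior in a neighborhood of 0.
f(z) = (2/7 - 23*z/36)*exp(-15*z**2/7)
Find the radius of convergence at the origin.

The radius of convergence is infinite.

The factor exp(-15*z**2/7) is entire and contributes no finite singular point.
The polynomial part has no poles.
No finite singular points: the Taylor series at 0 converges everywhere.


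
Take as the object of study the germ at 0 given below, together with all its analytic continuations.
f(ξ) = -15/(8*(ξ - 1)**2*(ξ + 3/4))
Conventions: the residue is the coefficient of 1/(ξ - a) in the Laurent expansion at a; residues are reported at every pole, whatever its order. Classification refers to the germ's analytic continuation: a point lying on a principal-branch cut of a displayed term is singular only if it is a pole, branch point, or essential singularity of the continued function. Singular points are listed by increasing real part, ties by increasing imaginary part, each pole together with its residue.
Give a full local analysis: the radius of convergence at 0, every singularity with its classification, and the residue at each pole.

Denominator factor (ξ + 3/4): pole of order 1 at -3/4, modulus 3/4.
Denominator factor (ξ - 1)^2: pole of order 2 at 1, modulus 1.
The radius of convergence is the smallest modulus among the singular points: 3/4.
At the order-1 pole -3/4 set g(ξ) = (ξ - (-3/4))*f(ξ) = -15/(8*(ξ - 1)**2).
Simple pole: residue = g(a) at a = -3/4, which is -30/49.
At the order-2 pole 1 set g(ξ) = (ξ - (1))^2*f(ξ) = -15/(8*(ξ + 3/4)).
Order-2 pole: residue = g'(a); g'(1) = 30/49, so the residue is 30/49.
List the singular points by increasing real part (a conjugate pair: the negative imaginary part first).

Radius of convergence at 0: 3/4.
At -3/4: a pole of order 1; residue -30/49.
At 1: a pole of order 2; residue 30/49.


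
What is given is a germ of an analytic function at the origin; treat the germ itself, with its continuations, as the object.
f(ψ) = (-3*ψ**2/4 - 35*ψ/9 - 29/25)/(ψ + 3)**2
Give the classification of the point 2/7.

The point is a regular point.

Denominator factors: ψ + 3 = 23/7 at ψ = 2/7 — none vanishes.
So the germ continues analytically to 2/7.


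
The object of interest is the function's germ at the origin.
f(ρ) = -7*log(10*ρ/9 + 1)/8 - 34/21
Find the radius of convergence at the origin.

Branch term (-7/8)*log(1 - ρ/(-9/10)): its argument vanishes at ρ = -9/10, a logarithmic branch point, modulus 9/10.
The radius of convergence is the smallest modulus among the singular points: 9/10.

The radius of convergence is 9/10.


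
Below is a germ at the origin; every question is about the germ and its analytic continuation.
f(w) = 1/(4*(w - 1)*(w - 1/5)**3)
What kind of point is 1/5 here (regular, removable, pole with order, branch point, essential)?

The denominator factor w - 1/5 vanishes at 1/5 and appears to the power 3; the numerator there equals 1/4, nonzero, and no other factor vanishes.
Hence a pole whose order is the multiplicity, 3.

The point is a pole of order 3.


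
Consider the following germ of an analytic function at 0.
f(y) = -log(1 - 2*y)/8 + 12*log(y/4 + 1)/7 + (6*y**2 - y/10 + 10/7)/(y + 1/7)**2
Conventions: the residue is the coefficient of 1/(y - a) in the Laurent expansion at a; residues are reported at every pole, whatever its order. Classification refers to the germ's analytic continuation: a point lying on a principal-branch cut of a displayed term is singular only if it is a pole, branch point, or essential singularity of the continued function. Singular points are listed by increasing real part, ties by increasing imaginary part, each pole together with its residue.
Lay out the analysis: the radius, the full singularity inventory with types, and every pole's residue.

Radius of convergence at 0: 1/7.
At -4: a logarithmic branch point.
At -1/7: a pole of order 2; residue -127/70.
At 1/2: a logarithmic branch point.

Denominator factor (y + 1/7)^2: pole of order 2 at -1/7, modulus 1/7.
Branch term (-1/8)*log(1 - y/(1/2)): its argument vanishes at y = 1/2, a logarithmic branch point, modulus 1/2.
Branch term (12/7)*log(1 - y/(-4)): its argument vanishes at y = -4, a logarithmic branch point, modulus 4.
The radius of convergence is the smallest modulus among the singular points: 1/7.
The branch terms are analytic at -1/7 and contribute nothing to the residue; only the rational part matters.
At the order-2 pole -1/7 set g(y) = (y - (-1/7))^2*(rational part) = 6*y**2 - y/10 + 10/7.
Order-2 pole: residue = g'(a); g'(-1/7) = -127/70, so the residue is -127/70.
List the singular points by increasing real part (a conjugate pair: the negative imaginary part first).


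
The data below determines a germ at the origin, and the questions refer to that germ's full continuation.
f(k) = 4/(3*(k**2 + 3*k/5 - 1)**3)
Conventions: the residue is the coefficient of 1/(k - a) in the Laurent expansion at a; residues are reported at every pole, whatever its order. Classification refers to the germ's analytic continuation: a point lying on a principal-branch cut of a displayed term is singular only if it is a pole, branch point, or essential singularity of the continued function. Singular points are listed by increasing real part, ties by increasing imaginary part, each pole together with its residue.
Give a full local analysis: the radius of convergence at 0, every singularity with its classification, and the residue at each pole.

Denominator factor (k**2 + 3*k/5 - 1)^3: discriminant 109/25, real irrational roots -3/10 + (1/10)*sqrt(109) and -3/10 - (1/10)*sqrt(109); poles of order 3, moduli -3/10 + (1/10)*sqrt(109) and 3/10 + (1/10)*sqrt(109).
The radius of convergence is the smallest modulus among the singular points: -3/10 + (1/10)*sqrt(109).
The factor k**2 + 3*k/5 - 1 splits as (k - a)(k - a') with a = -3/10 - (1/10)*sqrt(109), a' = -3/10 + (1/10)*sqrt(109). At the order-3 pole a set g(k) = (k - a)^3*f(k) = [4/3] / (k - a')^3.
Order-3 pole: residue = g''(a)/2; g''(-3/10 - (1/10)*sqrt(109)) = -(50000/1295029)*sqrt(109), so the residue is -(25000/1295029)*sqrt(109).
The factor k**2 + 3*k/5 - 1 splits as (k - a)(k - a') with a = -3/10 + (1/10)*sqrt(109), a' = -3/10 - (1/10)*sqrt(109). At the order-3 pole a set g(k) = (k - a)^3*f(k) = [4/3] / (k - a')^3.
Order-3 pole: residue = g''(a)/2; g''(-3/10 + (1/10)*sqrt(109)) = (50000/1295029)*sqrt(109), so the residue is (25000/1295029)*sqrt(109).
List the singular points by increasing real part (a conjugate pair: the negative imaginary part first).

Radius of convergence at 0: -3/10 + (1/10)*sqrt(109).
At -3/10 - (1/10)*sqrt(109): a pole of order 3; residue -(25000/1295029)*sqrt(109).
At -3/10 + (1/10)*sqrt(109): a pole of order 3; residue (25000/1295029)*sqrt(109).


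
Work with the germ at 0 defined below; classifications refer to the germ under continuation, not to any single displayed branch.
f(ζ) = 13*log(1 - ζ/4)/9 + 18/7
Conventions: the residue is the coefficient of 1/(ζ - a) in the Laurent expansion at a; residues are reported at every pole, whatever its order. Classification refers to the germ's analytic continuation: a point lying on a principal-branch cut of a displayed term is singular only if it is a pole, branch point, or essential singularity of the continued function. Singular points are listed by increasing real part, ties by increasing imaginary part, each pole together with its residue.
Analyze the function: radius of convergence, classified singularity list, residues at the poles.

Radius of convergence at 0: 4.
At 4: a logarithmic branch point.

Branch term (13/9)*log(1 - ζ/(4)): its argument vanishes at ζ = 4, a logarithmic branch point, modulus 4.
The radius of convergence is the smallest modulus among the singular points: 4.


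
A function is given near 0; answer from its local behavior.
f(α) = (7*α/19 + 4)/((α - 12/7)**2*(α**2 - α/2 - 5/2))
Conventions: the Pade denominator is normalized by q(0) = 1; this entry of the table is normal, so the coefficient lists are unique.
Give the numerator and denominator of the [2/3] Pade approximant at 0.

Taylor coefficients needed (expand at 0): a_0 = -49/90, a_1 = -59143/102600, a_2 = -1470833/2052000, a_3 = -210790307/369360000, a_4 = -11692291751/22161600000, a_5 = -18341530109/49248000000.
Write the denominator as Q(α) = 1 + q1*α + q2*α^2 + q3*α^3. Requiring Q*f - P = O(α^6) with deg P <= 2 kills the coefficients of α^3..α^5 in Q*f:
  α^3: a_3 + q1*a_2 + q2*a_1 + q3*a_0 = 0, i.e. -210790307/369360000 + (-1470833/2052000)*q1 + (-59143/102600)*q2 + (-49/90)*q3 = 0.
  α^4: a_4 + q1*a_3 + q2*a_2 + q3*a_1 = 0, i.e. -11692291751/22161600000 + (-210790307/369360000)*q1 + (-1470833/2052000)*q2 + (-59143/102600)*q3 = 0.
  α^5: a_5 + q1*a_4 + q2*a_3 + q3*a_2 = 0, i.e. -18341530109/49248000000 + (-11692291751/22161600000)*q1 + (-210790307/369360000)*q2 + (-1470833/2052000)*q3 = 0.
Solving this linear system: q1 = -6383879/9293330, q2 = -110311349/223039920, q3 = 762416021/2007359280.
The numerator is Q*f truncated at degree 2: P0 = a_0 = -49/90; P1 = a_1 + q1*a_0 = -772127741/3813982632; P2 = a_2 + q1*a_1 + q2*a_0 = -491354017/9534956580.

The Pade approximant has numerator coefficients [-49/90, -772127741/3813982632, -491354017/9534956580]; denominator coefficients [1, -6383879/9293330, -110311349/223039920, 762416021/2007359280].


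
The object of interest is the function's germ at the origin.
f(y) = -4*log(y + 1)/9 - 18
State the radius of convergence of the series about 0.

Branch term (-4/9)*log(1 - y/(-1)): its argument vanishes at y = -1, a logarithmic branch point, modulus 1.
The radius of convergence is the smallest modulus among the singular points: 1.

The radius of convergence is 1.


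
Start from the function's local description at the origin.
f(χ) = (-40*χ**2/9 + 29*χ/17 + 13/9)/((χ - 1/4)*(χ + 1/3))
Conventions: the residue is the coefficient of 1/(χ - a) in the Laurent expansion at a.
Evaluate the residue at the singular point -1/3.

The residue is -2104/3213.

At the order-1 pole -1/3 set g(χ) = (χ - (-1/3))*f(χ) = (-40*χ**2/9 + 29*χ/17 + 13/9)/(χ - 1/4).
Simple pole: residue = g(a) at a = -1/3, which is -2104/3213.


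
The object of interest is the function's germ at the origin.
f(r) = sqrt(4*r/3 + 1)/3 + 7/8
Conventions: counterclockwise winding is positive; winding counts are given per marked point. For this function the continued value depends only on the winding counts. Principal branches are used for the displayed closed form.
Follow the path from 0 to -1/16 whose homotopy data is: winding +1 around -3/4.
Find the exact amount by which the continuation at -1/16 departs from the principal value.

Continued minus principal equals -(1/9)*sqrt(33).

The rational part is single-valued and drops out of the difference; each branch term changes only by its own monodromy.
(1/3)*sqrt(1 - r/(-3/4)): winding +1 is odd, the square root flips sign, contributing -2*(1/3)*sqrt(1 - (-1/16)/(-3/4)) = -2*(1/3)*sqrt(11/12) = -(1/9)*sqrt(33).
Summing the contributions at r = -1/16 gives -(1/9)*sqrt(33).


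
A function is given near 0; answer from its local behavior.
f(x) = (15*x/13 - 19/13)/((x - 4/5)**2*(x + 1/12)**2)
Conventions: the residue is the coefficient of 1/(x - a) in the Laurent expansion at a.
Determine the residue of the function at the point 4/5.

The residue is 5886000/1935401.

At the order-2 pole 4/5 set g(x) = (x - (4/5))^2*f(x) = (15*x/13 - 19/13)/(x + 1/12)**2.
Order-2 pole: residue = g'(a); g'(4/5) = 5886000/1935401, so the residue is 5886000/1935401.


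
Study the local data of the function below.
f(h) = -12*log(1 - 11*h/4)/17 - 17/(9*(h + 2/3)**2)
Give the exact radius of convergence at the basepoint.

The radius of convergence is 4/11.

Denominator factor (h + 2/3)^2: pole of order 2 at -2/3, modulus 2/3.
Branch term (-12/17)*log(1 - h/(4/11)): its argument vanishes at h = 4/11, a logarithmic branch point, modulus 4/11.
The radius of convergence is the smallest modulus among the singular points: 4/11.


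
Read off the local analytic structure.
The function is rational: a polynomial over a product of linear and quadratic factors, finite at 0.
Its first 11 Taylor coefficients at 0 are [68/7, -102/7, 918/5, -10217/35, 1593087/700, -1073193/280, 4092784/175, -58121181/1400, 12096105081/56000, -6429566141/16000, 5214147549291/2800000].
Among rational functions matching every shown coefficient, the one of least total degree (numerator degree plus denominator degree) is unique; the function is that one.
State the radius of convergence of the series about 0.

No rational of total degree below 9 reproduces all 11 coefficients; solving the [0/9] Pade equations on them gives f(w) = -17/(14*(w + 2/5)**3*(w**2 + 5*w/2 - 5/4)**3), whose expansion matches every shown term.
Denominator factor (w**2 + 5*w/2 - 5/4)^3: discriminant 45/4, real irrational roots -5/4 + (3/4)*sqrt(5) and -5/4 - (3/4)*sqrt(5); poles of order 3, moduli -5/4 + (3/4)*sqrt(5) and 5/4 + (3/4)*sqrt(5).
Denominator factor (w + 2/5)^3: pole of order 3 at -2/5, modulus 2/5.
The radius of convergence is the smallest modulus among the singular points: 2/5.

The radius of convergence is 2/5.


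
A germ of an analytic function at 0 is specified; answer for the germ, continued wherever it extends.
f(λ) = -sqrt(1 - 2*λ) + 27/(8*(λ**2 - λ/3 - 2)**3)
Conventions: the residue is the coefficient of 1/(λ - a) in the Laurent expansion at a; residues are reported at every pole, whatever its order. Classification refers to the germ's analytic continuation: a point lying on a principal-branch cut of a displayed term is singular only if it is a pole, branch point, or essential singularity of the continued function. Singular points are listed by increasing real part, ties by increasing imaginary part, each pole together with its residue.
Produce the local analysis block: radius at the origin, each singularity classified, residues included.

Radius of convergence at 0: 1/2.
At 1/6 - (1/6)*sqrt(73): a pole of order 3; residue -(19683/1556068)*sqrt(73).
At 1/2: an algebraic (square-root) branch point.
At 1/6 + (1/6)*sqrt(73): a pole of order 3; residue (19683/1556068)*sqrt(73).

Denominator factor (λ**2 - λ/3 - 2)^3: discriminant 73/9, real irrational roots 1/6 + (1/6)*sqrt(73) and 1/6 - (1/6)*sqrt(73); poles of order 3, moduli 1/6 + (1/6)*sqrt(73) and -1/6 + (1/6)*sqrt(73).
Branch term (-1)*sqrt(1 - λ/(1/2)): its argument vanishes at λ = 1/2, a square-root branch point, modulus 1/2.
The radius of convergence is the smallest modulus among the singular points: 1/2.
The branch term is analytic at 1/6 - (1/6)*sqrt(73) and contributes nothing to the residue; only the rational part matters.
The factor λ**2 - λ/3 - 2 splits as (λ - a)(λ - a') with a = 1/6 - (1/6)*sqrt(73), a' = 1/6 + (1/6)*sqrt(73). At the order-3 pole a set g(λ) = (λ - a)^3*(rational part) = [27/8] / (λ - a')^3.
Order-3 pole: residue = g''(a)/2; g''(1/6 - (1/6)*sqrt(73)) = -(19683/778034)*sqrt(73), so the residue is -(19683/1556068)*sqrt(73).
The branch term is analytic at 1/6 + (1/6)*sqrt(73) and contributes nothing to the residue; only the rational part matters.
The factor λ**2 - λ/3 - 2 splits as (λ - a)(λ - a') with a = 1/6 + (1/6)*sqrt(73), a' = 1/6 - (1/6)*sqrt(73). At the order-3 pole a set g(λ) = (λ - a)^3*(rational part) = [27/8] / (λ - a')^3.
Order-3 pole: residue = g''(a)/2; g''(1/6 + (1/6)*sqrt(73)) = (19683/778034)*sqrt(73), so the residue is (19683/1556068)*sqrt(73).
List the singular points by increasing real part (a conjugate pair: the negative imaginary part first).


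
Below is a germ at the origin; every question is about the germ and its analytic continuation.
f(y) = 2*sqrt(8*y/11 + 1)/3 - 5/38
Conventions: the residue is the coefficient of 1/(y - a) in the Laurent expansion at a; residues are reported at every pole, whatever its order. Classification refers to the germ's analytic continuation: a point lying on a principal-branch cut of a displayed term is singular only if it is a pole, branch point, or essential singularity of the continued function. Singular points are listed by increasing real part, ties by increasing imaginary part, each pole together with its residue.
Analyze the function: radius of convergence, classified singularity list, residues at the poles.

Branch term (2/3)*sqrt(1 - y/(-11/8)): its argument vanishes at y = -11/8, a square-root branch point, modulus 11/8.
The radius of convergence is the smallest modulus among the singular points: 11/8.

Radius of convergence at 0: 11/8.
At -11/8: an algebraic (square-root) branch point.


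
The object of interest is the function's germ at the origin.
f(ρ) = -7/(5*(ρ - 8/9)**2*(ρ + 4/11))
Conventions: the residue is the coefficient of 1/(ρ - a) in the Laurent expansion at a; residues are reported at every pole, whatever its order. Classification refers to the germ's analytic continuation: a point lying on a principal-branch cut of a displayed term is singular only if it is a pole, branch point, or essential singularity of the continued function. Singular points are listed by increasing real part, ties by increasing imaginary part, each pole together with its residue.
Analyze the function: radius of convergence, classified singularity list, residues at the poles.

Denominator factor (ρ + 4/11): pole of order 1 at -4/11, modulus 4/11.
Denominator factor (ρ - 8/9)^2: pole of order 2 at 8/9, modulus 8/9.
The radius of convergence is the smallest modulus among the singular points: 4/11.
At the order-1 pole -4/11 set g(ρ) = (ρ - (-4/11))*f(ρ) = -7/(5*(ρ - 8/9)**2).
Simple pole: residue = g(a) at a = -4/11, which is -68607/76880.
At the order-2 pole 8/9 set g(ρ) = (ρ - (8/9))^2*f(ρ) = -7/(5*(ρ + 4/11)).
Order-2 pole: residue = g'(a); g'(8/9) = 68607/76880, so the residue is 68607/76880.
List the singular points by increasing real part (a conjugate pair: the negative imaginary part first).

Radius of convergence at 0: 4/11.
At -4/11: a pole of order 1; residue -68607/76880.
At 8/9: a pole of order 2; residue 68607/76880.


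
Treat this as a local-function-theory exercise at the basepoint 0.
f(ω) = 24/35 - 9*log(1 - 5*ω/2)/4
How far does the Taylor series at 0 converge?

The radius of convergence is 2/5.

Branch term (-9/4)*log(1 - ω/(2/5)): its argument vanishes at ω = 2/5, a logarithmic branch point, modulus 2/5.
The radius of convergence is the smallest modulus among the singular points: 2/5.


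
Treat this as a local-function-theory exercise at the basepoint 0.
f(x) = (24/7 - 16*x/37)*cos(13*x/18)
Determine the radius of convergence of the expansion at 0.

The factor cos(13*x/18) is entire and contributes no finite singular point.
The polynomial part has no poles.
No finite singular points: the Taylor series at 0 converges everywhere.

The radius of convergence is infinite.


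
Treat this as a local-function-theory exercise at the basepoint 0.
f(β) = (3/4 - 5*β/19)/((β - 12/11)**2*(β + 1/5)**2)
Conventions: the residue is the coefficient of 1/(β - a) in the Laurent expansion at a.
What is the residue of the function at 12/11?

The residue is -8001125/13600618.

At the order-2 pole 12/11 set g(β) = (β - (12/11))^2*f(β) = (3/4 - 5*β/19)/(β + 1/5)**2.
Order-2 pole: residue = g'(a); g'(12/11) = -8001125/13600618, so the residue is -8001125/13600618.


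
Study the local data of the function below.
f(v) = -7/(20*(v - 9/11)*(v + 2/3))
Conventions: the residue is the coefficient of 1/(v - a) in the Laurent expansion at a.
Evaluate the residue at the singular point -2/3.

The residue is 33/140.

At the order-1 pole -2/3 set g(v) = (v - (-2/3))*f(v) = -7/(20*(v - 9/11)).
Simple pole: residue = g(a) at a = -2/3, which is 33/140.


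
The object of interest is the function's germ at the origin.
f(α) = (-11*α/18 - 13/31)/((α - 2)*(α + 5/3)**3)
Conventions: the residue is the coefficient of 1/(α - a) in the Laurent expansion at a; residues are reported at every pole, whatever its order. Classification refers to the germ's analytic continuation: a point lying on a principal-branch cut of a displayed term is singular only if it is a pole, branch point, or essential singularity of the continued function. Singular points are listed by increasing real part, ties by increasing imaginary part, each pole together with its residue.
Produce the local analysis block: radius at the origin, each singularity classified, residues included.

Radius of convergence at 0: 5/3.
At -5/3: a pole of order 3; residue 1374/41261.
At 2: a pole of order 1; residue -1374/41261.

Denominator factor (α + 5/3)^3: pole of order 3 at -5/3, modulus 5/3.
Denominator factor (α - 2): pole of order 1 at 2, modulus 2.
The radius of convergence is the smallest modulus among the singular points: 5/3.
At the order-3 pole -5/3 set g(α) = (α - (-5/3))^3*f(α) = (-11*α/18 - 13/31)/(α - 2).
Order-3 pole: residue = g''(a)/2; g''(-5/3) = 2748/41261, so the residue is 1374/41261.
At the order-1 pole 2 set g(α) = (α - (2))*f(α) = (-11*α/18 - 13/31)/(α + 5/3)**3.
Simple pole: residue = g(a) at a = 2, which is -1374/41261.
List the singular points by increasing real part (a conjugate pair: the negative imaginary part first).


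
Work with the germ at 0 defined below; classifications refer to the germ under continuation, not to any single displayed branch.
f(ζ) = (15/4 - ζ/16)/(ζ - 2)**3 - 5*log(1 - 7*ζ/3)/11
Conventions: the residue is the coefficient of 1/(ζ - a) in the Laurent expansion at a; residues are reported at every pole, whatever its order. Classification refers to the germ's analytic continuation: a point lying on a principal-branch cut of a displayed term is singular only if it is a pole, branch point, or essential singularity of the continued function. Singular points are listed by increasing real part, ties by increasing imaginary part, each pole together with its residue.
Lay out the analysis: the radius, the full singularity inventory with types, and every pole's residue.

Radius of convergence at 0: 3/7.
At 3/7: a logarithmic branch point.
At 2: a pole of order 3; residue 0.

Denominator factor (ζ - 2)^3: pole of order 3 at 2, modulus 2.
Branch term (-5/11)*log(1 - ζ/(3/7)): its argument vanishes at ζ = 3/7, a logarithmic branch point, modulus 3/7.
The radius of convergence is the smallest modulus among the singular points: 3/7.
The branch term is analytic at 2 and contributes nothing to the residue; only the rational part matters.
At the order-3 pole 2 set g(ζ) = (ζ - (2))^3*(rational part) = 15/4 - ζ/16.
Order-3 pole: residue = g''(a)/2; g''(2) = 0, so the residue is 0.
List the singular points by increasing real part (a conjugate pair: the negative imaginary part first).


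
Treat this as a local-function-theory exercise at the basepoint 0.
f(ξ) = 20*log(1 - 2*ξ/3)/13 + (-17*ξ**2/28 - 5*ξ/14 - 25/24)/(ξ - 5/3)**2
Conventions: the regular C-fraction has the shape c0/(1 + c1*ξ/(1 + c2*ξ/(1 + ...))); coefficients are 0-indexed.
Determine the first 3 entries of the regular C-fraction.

The regular C-fraction coefficients are [-3/8, -17518/4095, 51361715/14347242].

Taylor coefficients (expand at 0): a_0 = -3/8, a_1 = -8759/5460, a_2 = -183413/163800.
c0 = a_0 = -3/8. Peel one level at a time: if S = 1 + c*ξ/S' with S'(0) = 1, then c is the ξ-coefficient of S and S' = c*ξ/(S - 1).
S_1 = c0/f = 1 + (-17518/4095)*ξ + (10272343/670761)*ξ^2 + ...; c1 = -17518/4095.
S_2 = c1*ξ/(S_1 - 1) = 1 + (51361715/14347242)*ξ + ...; c2 = 51361715/14347242.


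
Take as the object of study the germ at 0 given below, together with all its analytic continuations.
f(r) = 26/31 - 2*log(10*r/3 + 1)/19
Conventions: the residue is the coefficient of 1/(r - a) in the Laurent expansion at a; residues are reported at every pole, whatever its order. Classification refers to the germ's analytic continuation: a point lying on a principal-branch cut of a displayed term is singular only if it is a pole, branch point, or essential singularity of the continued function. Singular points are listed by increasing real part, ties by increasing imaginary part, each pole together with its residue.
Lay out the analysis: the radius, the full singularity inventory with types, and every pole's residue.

Branch term (-2/19)*log(1 - r/(-3/10)): its argument vanishes at r = -3/10, a logarithmic branch point, modulus 3/10.
The radius of convergence is the smallest modulus among the singular points: 3/10.

Radius of convergence at 0: 3/10.
At -3/10: a logarithmic branch point.


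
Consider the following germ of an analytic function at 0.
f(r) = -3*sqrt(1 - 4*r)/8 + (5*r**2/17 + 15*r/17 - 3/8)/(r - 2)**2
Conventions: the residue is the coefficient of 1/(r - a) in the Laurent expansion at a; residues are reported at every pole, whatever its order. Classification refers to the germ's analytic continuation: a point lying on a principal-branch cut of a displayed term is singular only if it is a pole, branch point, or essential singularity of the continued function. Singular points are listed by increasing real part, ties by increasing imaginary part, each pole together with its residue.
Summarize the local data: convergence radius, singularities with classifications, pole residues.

Denominator factor (r - 2)^2: pole of order 2 at 2, modulus 2.
Branch term (-3/8)*sqrt(1 - r/(1/4)): its argument vanishes at r = 1/4, a square-root branch point, modulus 1/4.
The radius of convergence is the smallest modulus among the singular points: 1/4.
The branch term is analytic at 2 and contributes nothing to the residue; only the rational part matters.
At the order-2 pole 2 set g(r) = (r - (2))^2*(rational part) = 5*r**2/17 + 15*r/17 - 3/8.
Order-2 pole: residue = g'(a); g'(2) = 35/17, so the residue is 35/17.
List the singular points by increasing real part (a conjugate pair: the negative imaginary part first).

Radius of convergence at 0: 1/4.
At 1/4: an algebraic (square-root) branch point.
At 2: a pole of order 2; residue 35/17.


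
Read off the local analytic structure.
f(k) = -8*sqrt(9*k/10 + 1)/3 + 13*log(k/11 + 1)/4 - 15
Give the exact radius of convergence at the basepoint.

Branch term (-8/3)*sqrt(1 - k/(-10/9)): its argument vanishes at k = -10/9, a square-root branch point, modulus 10/9.
Branch term (13/4)*log(1 - k/(-11)): its argument vanishes at k = -11, a logarithmic branch point, modulus 11.
The radius of convergence is the smallest modulus among the singular points: 10/9.

The radius of convergence is 10/9.


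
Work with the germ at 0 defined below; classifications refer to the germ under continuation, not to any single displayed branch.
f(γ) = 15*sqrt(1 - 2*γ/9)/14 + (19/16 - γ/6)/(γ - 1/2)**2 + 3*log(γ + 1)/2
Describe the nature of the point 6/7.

Denominator factors: γ - 1/2 = 5/14 at γ = 6/7 — none vanishes.
Branch term log(1 - γ/(-1)): argument at 6/7 is 13/7, nonzero, so 6/7 is not its branch point (a point on a principal cut is still regular for the continued germ).
Branch term sqrt(1 - γ/(9/2)): argument at 6/7 is 17/21, nonzero, so 6/7 is not its branch point (a point on a principal cut is still regular for the continued germ).
So the germ continues analytically to 6/7.

The point is a regular point.


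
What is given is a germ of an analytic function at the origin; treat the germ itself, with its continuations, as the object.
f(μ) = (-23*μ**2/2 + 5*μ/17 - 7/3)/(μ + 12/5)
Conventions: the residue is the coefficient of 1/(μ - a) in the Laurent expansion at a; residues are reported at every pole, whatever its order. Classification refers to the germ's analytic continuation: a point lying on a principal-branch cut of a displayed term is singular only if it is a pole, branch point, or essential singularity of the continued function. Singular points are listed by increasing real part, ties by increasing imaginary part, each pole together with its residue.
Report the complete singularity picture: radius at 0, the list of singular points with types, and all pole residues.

Denominator factor (μ + 12/5): pole of order 1 at -12/5, modulus 12/5.
The radius of convergence is the smallest modulus among the singular points: 12/5.
At the order-1 pole -12/5 set g(μ) = (μ - (-12/5))*f(μ) = -23*μ**2/2 + 5*μ/17 - 7/3.
Simple pole: residue = g(a) at a = -12/5, which is -88331/1275.

Radius of convergence at 0: 12/5.
At -12/5: a pole of order 1; residue -88331/1275.


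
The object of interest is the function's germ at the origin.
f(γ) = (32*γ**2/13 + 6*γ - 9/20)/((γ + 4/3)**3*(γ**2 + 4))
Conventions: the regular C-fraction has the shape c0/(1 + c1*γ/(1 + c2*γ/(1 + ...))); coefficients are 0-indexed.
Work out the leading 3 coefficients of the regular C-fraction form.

Taylor coefficients (expand at 0): a_0 = -243/5120, a_1 = 15147/20480, a_2 = -139779/106496.
c0 = a_0 = -243/5120. Peel one level at a time: if S = 1 + c*γ/S' with S'(0) = 1, then c is the γ-coefficient of S and S' = c*γ/(S - 1).
S_1 = c0/f = 1 + (187/12)*γ + (402827/1872)*γ^2 + ...; c1 = 187/12.
S_2 = c1*γ/(S_1 - 1) = 1 + (-402827/29172)*γ + ...; c2 = -402827/29172.

The regular C-fraction coefficients are [-243/5120, 187/12, -402827/29172].


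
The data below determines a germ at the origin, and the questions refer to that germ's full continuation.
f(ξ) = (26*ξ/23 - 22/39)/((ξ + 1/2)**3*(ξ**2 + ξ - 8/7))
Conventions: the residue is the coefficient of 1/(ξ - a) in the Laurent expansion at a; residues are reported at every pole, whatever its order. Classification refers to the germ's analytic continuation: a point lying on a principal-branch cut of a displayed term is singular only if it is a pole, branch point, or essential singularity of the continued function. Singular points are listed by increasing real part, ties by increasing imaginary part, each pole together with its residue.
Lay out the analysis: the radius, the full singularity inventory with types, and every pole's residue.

Radius of convergence at 0: 1/2.
At -1/2 - (1/14)*sqrt(273): a pole of order 1; residue -397096/1364337 - (56/2691)*sqrt(273).
At -1/2: a pole of order 3; residue 794192/1364337.
At -1/2 + (1/14)*sqrt(273): a pole of order 1; residue -397096/1364337 + (56/2691)*sqrt(273).

Denominator factor (ξ + 1/2)^3: pole of order 3 at -1/2, modulus 1/2.
Denominator factor (ξ**2 + ξ - 8/7): discriminant 39/7, real irrational roots -1/2 + (1/14)*sqrt(273) and -1/2 - (1/14)*sqrt(273); poles of order 1, moduli -1/2 + (1/14)*sqrt(273) and 1/2 + (1/14)*sqrt(273).
The radius of convergence is the smallest modulus among the singular points: 1/2.
The factor ξ**2 + ξ - 8/7 splits as (ξ - a)(ξ - a') with a = -1/2 - (1/14)*sqrt(273), a' = -1/2 + (1/14)*sqrt(273). At the order-1 pole a set g(ξ) = (ξ - a)*f(ξ) = [(26*ξ/23 - 22/39)/(ξ + 1/2)**3] / (ξ - a').
Simple pole: residue = g(a) at a = -1/2 - (1/14)*sqrt(273), which is -397096/1364337 - (56/2691)*sqrt(273).
At the order-3 pole -1/2 set g(ξ) = (ξ - (-1/2))^3*f(ξ) = (26*ξ/23 - 22/39)/(ξ**2 + ξ - 8/7).
Order-3 pole: residue = g''(a)/2; g''(-1/2) = 1588384/1364337, so the residue is 794192/1364337.
The factor ξ**2 + ξ - 8/7 splits as (ξ - a)(ξ - a') with a = -1/2 + (1/14)*sqrt(273), a' = -1/2 - (1/14)*sqrt(273). At the order-1 pole a set g(ξ) = (ξ - a)*f(ξ) = [(26*ξ/23 - 22/39)/(ξ + 1/2)**3] / (ξ - a').
Simple pole: residue = g(a) at a = -1/2 + (1/14)*sqrt(273), which is -397096/1364337 + (56/2691)*sqrt(273).
List the singular points by increasing real part (a conjugate pair: the negative imaginary part first).


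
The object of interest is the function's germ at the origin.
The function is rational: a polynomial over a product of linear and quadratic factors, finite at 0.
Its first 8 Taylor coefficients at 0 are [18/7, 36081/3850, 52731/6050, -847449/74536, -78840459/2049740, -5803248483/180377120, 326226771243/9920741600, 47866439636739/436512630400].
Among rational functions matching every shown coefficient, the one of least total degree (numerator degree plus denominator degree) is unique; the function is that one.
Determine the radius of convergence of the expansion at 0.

The radius of convergence is (1/3)*sqrt(6).

No rational of total degree below 6 reproduces all 8 coefficients; solving the [2/4] Pade equations on them gives f(ψ) = (-6*ψ**2/5 + 34*ψ/25 + 8/7)/(ψ**2 - 9*ψ/11 + 2/3)**2, whose expansion matches every shown term.
Denominator factor (ψ**2 - 9*ψ/11 + 2/3)^2: discriminant -725/363, complex-conjugate roots (9/22) + ((5/66)*sqrt(87))*i and (9/22) - ((5/66)*sqrt(87))*i; poles of order 2, moduli (1/3)*sqrt(6) and (1/3)*sqrt(6).
The radius of convergence is the smallest modulus among the singular points: (1/3)*sqrt(6).


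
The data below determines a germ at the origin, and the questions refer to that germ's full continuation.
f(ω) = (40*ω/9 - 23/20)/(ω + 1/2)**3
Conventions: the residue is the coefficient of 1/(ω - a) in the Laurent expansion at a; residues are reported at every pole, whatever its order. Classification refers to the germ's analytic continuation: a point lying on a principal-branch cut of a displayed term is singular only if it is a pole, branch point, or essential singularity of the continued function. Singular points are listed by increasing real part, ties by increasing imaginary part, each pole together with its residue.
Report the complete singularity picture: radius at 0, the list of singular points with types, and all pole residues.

Denominator factor (ω + 1/2)^3: pole of order 3 at -1/2, modulus 1/2.
The radius of convergence is the smallest modulus among the singular points: 1/2.
At the order-3 pole -1/2 set g(ω) = (ω - (-1/2))^3*f(ω) = 40*ω/9 - 23/20.
Order-3 pole: residue = g''(a)/2; g''(-1/2) = 0, so the residue is 0.

Radius of convergence at 0: 1/2.
At -1/2: a pole of order 3; residue 0.


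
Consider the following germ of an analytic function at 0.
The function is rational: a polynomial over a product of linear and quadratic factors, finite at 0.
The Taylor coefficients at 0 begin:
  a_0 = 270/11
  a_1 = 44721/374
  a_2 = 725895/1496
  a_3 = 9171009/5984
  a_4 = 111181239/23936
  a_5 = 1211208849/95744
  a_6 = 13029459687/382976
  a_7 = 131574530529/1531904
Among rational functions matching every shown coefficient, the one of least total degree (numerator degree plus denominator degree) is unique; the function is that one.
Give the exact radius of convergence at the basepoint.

The radius of convergence is 4/9.

No rational of total degree below 5 reproduces all 8 coefficients; solving the [1/4] Pade equations on them gives f(α) = (-26*α/17 - 15/11)/((α - 1/2)**3*(α + 4/9)), whose expansion matches every shown term.
Denominator factor (α + 4/9): pole of order 1 at -4/9, modulus 4/9.
Denominator factor (α - 1/2)^3: pole of order 3 at 1/2, modulus 1/2.
The radius of convergence is the smallest modulus among the singular points: 4/9.
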